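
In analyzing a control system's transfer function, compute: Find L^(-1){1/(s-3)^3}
L^(-1){1/(s-a)^n}=t^(n-1)·e^(at)/(n-1)!
Here a=3, n=3: t^2·e^(3t)/2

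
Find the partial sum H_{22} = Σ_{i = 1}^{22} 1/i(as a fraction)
H_22 = 1 + 1/2 + 1/3 + ... + 1/22
= 19093197/5173168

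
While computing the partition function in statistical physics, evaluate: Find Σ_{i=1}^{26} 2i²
= 2·n(n+1)(2n+1)/6 = 2·26·27·53/6 = 12402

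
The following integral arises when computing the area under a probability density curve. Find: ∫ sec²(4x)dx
Since d/dx[tan(4x)] = 4sec²(4x), integral = tan(4x)/4 + C

Answer: (1/4)tan(4x) + C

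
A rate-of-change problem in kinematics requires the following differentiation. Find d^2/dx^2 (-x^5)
Apply power rule 2 times:
d^1: -5x^4
d^2: -20x^3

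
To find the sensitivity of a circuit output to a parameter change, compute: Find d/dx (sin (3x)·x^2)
Product rule: (fg)'=f'g + fg'
f=sin(3x), f'=3·cos(3x)
g=x^2, g'=2x

Answer: 3·cos(3x)·x^2 + 2·sin(3x)·x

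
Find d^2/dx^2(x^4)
Apply power rule 2 times:
d^1: 4x^3
d^2: 12x^2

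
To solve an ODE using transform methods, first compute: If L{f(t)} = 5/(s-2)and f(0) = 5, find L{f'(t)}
L{f'(t)} = s·F(s) - f(0) = 5s/(s-2)-5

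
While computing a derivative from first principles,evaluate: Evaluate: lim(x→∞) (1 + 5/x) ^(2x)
Rewrite as [(1 + 5/x)^x]^2.
lim(1 + 5/x)^x = e^5, so limit = (e^5)^2 = e^10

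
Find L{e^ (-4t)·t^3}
First shifting: L{e^(at)f(t)}=F(s-a)
L{t^3}=6/s^4
Shift s → s + 4: 6/(s + 4)^4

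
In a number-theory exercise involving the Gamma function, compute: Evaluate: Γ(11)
Γ(n) = (n-1)! for positive integers
Γ(11) = 10! = 3628800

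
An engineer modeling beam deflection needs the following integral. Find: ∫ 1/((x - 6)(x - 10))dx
Partial fractions: 1/((x-6)(x-10))=A/(x-6) + B/(x-10)
A=-1/4, B=1/4
∫ [-1/4· 1/(x-6) + 1/4· 1/(x-10)] dx
=(1/4)[ln|x-10| - ln|x-6|] + C

Answer: (1/4)·ln|(x-10)/(x-6)| + C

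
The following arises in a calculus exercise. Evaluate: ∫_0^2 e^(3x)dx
Antiderivative: (1/3)e^(3x)
Evaluate: (1/3)(e^6-1)

Answer: (e^6-1)/3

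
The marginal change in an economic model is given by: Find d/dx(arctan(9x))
d/dx[arctan(u)] = u'/(1 + u²), u = 9x, u' = 9

Answer: 9/(1 + 81x²)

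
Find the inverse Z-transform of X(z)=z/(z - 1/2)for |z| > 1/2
Standard pair: z/(z-a) <-> a^n * u[n] for causal signals
With a=1/2: x[n]=(1/2)^n * u[n]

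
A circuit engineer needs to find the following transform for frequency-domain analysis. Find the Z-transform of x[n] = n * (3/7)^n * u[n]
Using the property Z{n * a^n * u[n]} = az/(z-a)^2
With a = 3/7: X(z) = (3/7)z/(z - 3/7)^2, |z| > 3/7

Answer: (3/7)z/(z - 3/7)^2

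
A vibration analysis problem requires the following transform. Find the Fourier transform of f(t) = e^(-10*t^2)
The Fourier transform of a Gaussian e^(-a*t^2) is sqrt(pi/a)*e^(-omega^2/(4a)).
With a = 10: F(omega) = sqrt(pi/10)*e^(-omega^2/40)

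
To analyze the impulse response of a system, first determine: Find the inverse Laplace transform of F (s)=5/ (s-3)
L^(-1){5/(s-a)} = c·e^(at)
Here a = 3, c = 5

Answer: 5e^(3t)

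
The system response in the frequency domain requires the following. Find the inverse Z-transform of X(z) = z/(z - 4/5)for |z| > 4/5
Standard pair: z/(z-a) <-> a^n*u[n] for causal signals
With a = 4/5: x[n] = (4/5)^n*u[n]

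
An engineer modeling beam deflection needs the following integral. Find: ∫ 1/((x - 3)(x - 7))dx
Partial fractions: 1/((x-3)(x-7)) = A/(x-3) + B/(x-7)
A = -1/4, B = 1/4
∫ [-1/4· 1/(x-3) + 1/4· 1/(x-7)] dx
= (1/4)[ln|x-7| - ln|x-3|] + C

Answer: (1/4)·ln|(x-7)/(x-3)| + C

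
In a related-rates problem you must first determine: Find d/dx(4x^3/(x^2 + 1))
Quotient rule: (f/g)' = (f'g - fg')/g²
f = 4x^3, f' = 12x^2
g = x^2 + 1, g' = 2x

Answer: (12x^2·(x^2 + 1) - 8x^4)/(x^2 + 1)²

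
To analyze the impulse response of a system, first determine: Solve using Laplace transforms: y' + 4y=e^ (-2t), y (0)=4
Take L: sY - 4+4Y = 1/(s+2)
Y(s+4) = 1/(s+2)+4
Y = 1/((s+2)(s+4))+4/(s+4)
Partial fractions: 1/((s+2)(s+4)) = (1/2)/(s+2) - (1/2)/(s+4)
So Y = (1/2)/(s+2)+(7/2)/(s+4)
Inverse Laplace transform (L^(-1){1/(s+2)} = e^(-2t), L^(-1){1/(s+4)} = e^(-4t)):

Answer: y(t) = (1/2)·e^(-2t)+(7/2)·e^(-4t)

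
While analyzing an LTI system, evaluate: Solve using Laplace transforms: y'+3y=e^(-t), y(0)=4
Take L: sY - 4+3Y = 1/(s+1)
Y(s+3) = 1/(s+1)+4
Y = 1/((s+1)(s+3))+4/(s+3)
Partial fractions: 1/((s+1)(s+3)) = (1/2)/(s+1) - (1/2)/(s+3)
So Y = (1/2)/(s+1)+(7/2)/(s+3)
Inverse Laplace transform (L^(-1){1/(s+1)} = e^(-t), L^(-1){1/(s+3)} = e^(-3t)):

Answer: y(t) = (1/2)·e^(-t)+(7/2)·e^(-3t)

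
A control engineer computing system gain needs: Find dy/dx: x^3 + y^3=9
Differentiate: 3x^2 + 3y^2·(dy/dx) = 0
dy/dx = -3x^2/(3y^2)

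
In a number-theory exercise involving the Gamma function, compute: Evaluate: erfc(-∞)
erfc(x) = 1 - erf(x); erfc(-∞) = 1 - erf(-∞) = 1 - (-1) = 2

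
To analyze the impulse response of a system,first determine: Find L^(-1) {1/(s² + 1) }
L^(-1){w/(s²+w²)} = sin(wt)
Here w = 1

Answer: sin(t)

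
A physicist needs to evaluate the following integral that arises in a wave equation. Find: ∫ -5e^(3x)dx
Since d/dx[e^(3x)] = 3e^(3x), we get -5/3 e^(3x)+C

Answer: (-5/3)e^(3x)+C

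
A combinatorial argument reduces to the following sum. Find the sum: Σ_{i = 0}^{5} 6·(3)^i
Geometric series: S=a(1 - r^n)/(1 - r)
a=6, r=3, n=6
S=6(1-729)/-2=2184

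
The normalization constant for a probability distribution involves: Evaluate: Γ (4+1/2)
Γ(n + 1/2)=(2n)!√π/(4^n·n!)
=40320√π/(256·24)=(105/16)·√π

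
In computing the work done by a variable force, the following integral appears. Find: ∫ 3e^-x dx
Since d/dx[e^-x] = - e^-x, we get -3e^-x+C

Answer: -3e^-x+C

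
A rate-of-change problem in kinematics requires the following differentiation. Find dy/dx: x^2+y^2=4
Differentiate: 2x + 2y·(dy/dx) = 0
dy/dx = -2x/(2y)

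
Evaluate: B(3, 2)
B(x,y) = Γ(x)Γ(y)/Γ(x + y) = (x-1)!(y-1)!/(x + y-1)!
B(3,2) = 2!·1!/4! = 1/12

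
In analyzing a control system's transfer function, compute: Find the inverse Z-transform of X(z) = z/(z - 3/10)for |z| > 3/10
Standard pair: z/(z-a) <-> a^n*u[n] for causal signals
With a = 3/10: x[n] = (3/10)^n*u[n]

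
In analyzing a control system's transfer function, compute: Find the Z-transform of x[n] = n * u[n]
Standard pair: Z{n*u[n]} = z/(z-1)^2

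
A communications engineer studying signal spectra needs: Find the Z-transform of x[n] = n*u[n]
Standard pair: Z{n * u[n]} = z/(z-1)^2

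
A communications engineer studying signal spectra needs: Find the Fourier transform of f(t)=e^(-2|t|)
Using the standard pair: F{e^(-a|t|)}=2a/(a^2 + omega^2)
With a=2: F(omega)=4/(4 + omega^2)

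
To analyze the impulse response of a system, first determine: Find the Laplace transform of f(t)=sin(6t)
L{sin(wt)} = w/(s²+w²)
L{sin(6t)} = 6/(s²+36)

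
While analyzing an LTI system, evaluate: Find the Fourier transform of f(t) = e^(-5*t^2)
The Fourier transform of a Gaussian e^(-a*t^2) is sqrt(pi/a)*e^(-omega^2/(4a)).
With a = 5: F(omega) = sqrt(pi/5)*e^(-omega^2/20)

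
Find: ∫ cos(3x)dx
Using substitution u = 3x: ∫ cos(u) du/3 = sin(u)/3+C

Answer: (1/3)sin(3x)+C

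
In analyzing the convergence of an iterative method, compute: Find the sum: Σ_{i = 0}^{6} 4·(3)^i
Geometric series: S = a(1 - r^n)/(1 - r)
a = 4, r = 3, n = 7
S = 4(1-2187)/-2 = 4372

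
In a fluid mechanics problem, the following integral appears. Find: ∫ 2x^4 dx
Using power rule: ∫ 2x^4 dx=2/5 x^5 + C=(2/5)x^5 + C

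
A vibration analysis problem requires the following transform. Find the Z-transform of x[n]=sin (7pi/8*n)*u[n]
Z{sin(w0*n)*u[n]} = z*sin(w0)/(z^2-2z*cos(w0)+1)
With w0 = 7pi/8: X(z) = z*sin(7pi/8)/(z^2-2z*cos(7pi/8)+1)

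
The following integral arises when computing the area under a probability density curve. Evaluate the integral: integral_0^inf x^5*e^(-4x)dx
This is a Gamma integral. Substitute u=4x (du=4 dx):
integral_0^inf x^5*e^(-4x) dx=(1/4^6) integral_0^inf u^5*e^(-u) du
=Gamma(6)/4^6=5!/4^6=120/4096

Answer: 15/512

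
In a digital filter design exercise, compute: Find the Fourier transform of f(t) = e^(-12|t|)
Using the standard pair: F{e^(-a|t|)}=2a/(a^2 + omega^2)
With a=12: F(omega)=24/(144 + omega^2)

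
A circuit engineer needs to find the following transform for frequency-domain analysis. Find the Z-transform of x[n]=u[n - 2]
Using the time-shift property: Z{u[n-2]} = z^(-2) * z/(z-1)
= z^(-1)/(z-1)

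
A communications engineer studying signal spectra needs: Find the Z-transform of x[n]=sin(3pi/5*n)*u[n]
Z{sin(w0 * n) * u[n]} = z * sin(w0)/(z^2-2z * cos(w0)+1)
With w0 = 3pi/5: X(z) = z * sin(3pi/5)/(z^2-2z * cos(3pi/5)+1)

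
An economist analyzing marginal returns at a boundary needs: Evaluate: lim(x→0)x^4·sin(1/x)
Squeeze theorem: -|x^4| ≤ x^4·sin(1/x) ≤ |x^4|
Since x^4 → 0 as x → 0, by squeeze theorem the limit is 0

Answer: 0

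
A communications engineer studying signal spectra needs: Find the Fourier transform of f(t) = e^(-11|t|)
Using the standard pair: F{e^(-a|t|)} = 2a/(a^2 + omega^2)
With a = 11: F(omega) = 22/(121 + omega^2)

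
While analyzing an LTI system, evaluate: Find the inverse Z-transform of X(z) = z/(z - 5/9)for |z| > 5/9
Standard pair: z/(z-a) <-> a^n * u[n] for causal signals
With a = 5/9: x[n] = (5/9)^n * u[n]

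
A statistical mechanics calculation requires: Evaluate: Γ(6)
Γ(n)=(n-1)! for positive integers
Γ(6)=5!=120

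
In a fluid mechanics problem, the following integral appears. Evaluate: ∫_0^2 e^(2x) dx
Antiderivative: (1/2)e^(2x)
Evaluate: (1/2)(e^4 - 1)

Answer: (e^4 - 1)/2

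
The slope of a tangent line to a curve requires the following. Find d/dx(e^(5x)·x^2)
Product rule: (fg)' = f'g + fg'
f = e^(5x), f' = 5·e^(5x)
g = x^2, g' = 2x

Answer: 5·e^(5x)·x^2 + 2·e^(5x)·x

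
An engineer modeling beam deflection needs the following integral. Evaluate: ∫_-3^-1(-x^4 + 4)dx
Step 1: Find antiderivative F(x) = (-1/5)x^5+4x
Step 2: F(-1) - F(-3) = -19/5 - (183/5) = -202/5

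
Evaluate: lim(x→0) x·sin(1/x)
Squeeze theorem: -|x| ≤ x·sin(1/x) ≤ |x|
Since x → 0 as x → 0, by squeeze theorem the limit is 0

Answer: 0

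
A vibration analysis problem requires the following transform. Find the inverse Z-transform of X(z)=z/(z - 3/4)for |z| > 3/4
Standard pair: z/(z-a) <-> a^n*u[n] for causal signals
With a=3/4: x[n]=(3/4)^n*u[n]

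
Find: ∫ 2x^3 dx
Using power rule: ∫ 2x^3 dx=2/4 x^4+C=(1/2)x^4+C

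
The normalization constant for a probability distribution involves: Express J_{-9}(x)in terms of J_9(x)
For integer n: J_{-n}(x) = (-1)^n J_n(x)
With n = 9: J_{-9}(x) = (-1)^9 J_9(x) = -J_9(x)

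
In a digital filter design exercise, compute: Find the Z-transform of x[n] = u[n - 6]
Using the time-shift property: Z{u[n-6]}=z^(-6)*z/(z-1)
=z^(-5)/(z-1)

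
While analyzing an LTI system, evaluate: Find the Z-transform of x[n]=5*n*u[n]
Z{n * u[n]} = z/(z-1)^2
By linearity: Z{5 * n * u[n]} = 5z/(z-1)^2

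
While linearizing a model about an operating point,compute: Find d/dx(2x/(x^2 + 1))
Quotient rule: (f/g)' = (f'g - fg')/g²
f = 2x, f' = 2
g = x^2 + 1, g' = 2x

Answer: (2·(x^2 + 1) - 4x^2)/(x^2 + 1)²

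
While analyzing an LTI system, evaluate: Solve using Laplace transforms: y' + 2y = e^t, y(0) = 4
Take L: sY - 4 + 2Y=1/(s-1)
Y(s + 2)=1/(s-1) + 4
Y=1/((s-1)(s + 2)) + 4/(s + 2)
Partial fractions: 1/((s-1)(s + 2))=(1/3)/(s-1) - (1/3)/(s + 2)
So Y=(1/3)/(s-1) + (11/3)/(s + 2)
Inverse Laplace transform (L^(-1){1/(s-1)}=e^t, L^(-1){1/(s + 2)}=e^(-2t)):

Answer: y(t)=(1/3)·e^t + (11/3)·e^(-2t)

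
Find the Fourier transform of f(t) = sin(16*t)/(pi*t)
sin(W*t)/(pi*t)=(W/pi)*sinc(W*t/pi) is the impulse response of the ideal low-pass filter with cutoff W (here W=16).
Its Fourier transform is a rectangular function:
F(omega)=1 for |omega| < 16, 0 otherwise

Answer: rect(omega/32) [i.e., 1 for |omega| < 16, 0 otherwise]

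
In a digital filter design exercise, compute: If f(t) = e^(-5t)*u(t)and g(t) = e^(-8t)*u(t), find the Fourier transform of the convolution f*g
By the convolution theorem: F{f * g} = F(omega) * G(omega)
F(omega) = 1/(5 + j * omega), G(omega) = 1/(8 + j * omega)
F{f * g} = 1/((5 + j * omega)(8 + j * omega))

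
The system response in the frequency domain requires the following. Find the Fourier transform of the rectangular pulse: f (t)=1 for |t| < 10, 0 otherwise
F(omega)=integral from -10 to 10 of e^(-j * omega * t) dt
=2 * sin(10 * omega)/omega=20 * sinc(10 * omega/pi)

Answer: 2 * sin(10 * omega)/omega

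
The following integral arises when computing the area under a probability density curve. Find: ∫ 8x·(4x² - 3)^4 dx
Let u = 4x² - 3, du = 8x dx
∫ u^4 du = u^5/5 + C

Answer: (4x² - 3)^5/5 + C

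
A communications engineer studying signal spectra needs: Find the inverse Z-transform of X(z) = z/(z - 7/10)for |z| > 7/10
Standard pair: z/(z-a) <-> a^n*u[n] for causal signals
With a = 7/10: x[n] = (7/10)^n*u[n]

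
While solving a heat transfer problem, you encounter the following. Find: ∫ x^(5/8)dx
Power rule: ∫ x^(5/8) dx = x^(13/8)/(13/8) + C

Answer: (8/13)·x^(13/8) + C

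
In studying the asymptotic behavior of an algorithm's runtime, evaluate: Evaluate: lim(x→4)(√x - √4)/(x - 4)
Multiply by conjugate (√x+√4)/(√x+√4):
=(x - 4)/((x - 4)(√x+√4))=1/(√x+√4)
As x → 4: 1/(2√4)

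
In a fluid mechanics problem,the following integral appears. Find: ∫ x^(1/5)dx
Power rule: ∫ x^(1/5) dx = x^(6/5)/(6/5) + C

Answer: (5/6)·x^(6/5) + C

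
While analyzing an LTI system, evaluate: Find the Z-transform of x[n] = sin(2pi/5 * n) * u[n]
Z{sin(w0 * n) * u[n]}=z * sin(w0)/(z^2-2z * cos(w0)+1)
With w0=2pi/5: X(z)=z * sin(2pi/5)/(z^2-2z * cos(2pi/5)+1)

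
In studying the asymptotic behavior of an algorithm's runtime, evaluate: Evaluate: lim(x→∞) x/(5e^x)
Apply L'Hôpital 1 times (∞/∞ each time):
Eventually get 1!/(5e^x) → 0

Answer: 0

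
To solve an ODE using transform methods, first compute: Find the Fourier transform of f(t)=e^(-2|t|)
Using the standard pair: F{e^(-a|t|)}=2a/(a^2+omega^2)
With a=2: F(omega)=4/(4+omega^2)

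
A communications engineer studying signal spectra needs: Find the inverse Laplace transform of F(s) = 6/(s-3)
L^(-1){6/(s-a)} = c·e^(at)
Here a = 3, c = 6

Answer: 6e^(3t)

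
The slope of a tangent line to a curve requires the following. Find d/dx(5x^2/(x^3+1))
Quotient rule: (f/g)' = (f'g - fg')/g²
f = 5x^2, f' = 10x
g = x^3+1, g' = 3x^2

Answer: (10x·(x^3+1)-15x^4)/(x^3+1)²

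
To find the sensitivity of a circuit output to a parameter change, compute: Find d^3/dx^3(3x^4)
Apply power rule 3 times:
d^1: 12x^3
d^2: 36x^2
d^3: 72x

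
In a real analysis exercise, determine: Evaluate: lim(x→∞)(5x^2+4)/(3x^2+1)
Divide numerator and denominator by x^2:
lim (5 + 4/x^2)/(3 + 1/x^2)=5/3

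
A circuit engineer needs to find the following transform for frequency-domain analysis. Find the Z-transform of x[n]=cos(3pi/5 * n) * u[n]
Z{cos(w0 * n) * u[n]} = z(z - cos(w0))/(z^2-2z * cos(w0)+1)
With w0 = 3pi/5: X(z) = z(z - cos(3pi/5))/(z^2-2z * cos(3pi/5)+1)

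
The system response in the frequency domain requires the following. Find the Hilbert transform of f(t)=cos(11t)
The Hilbert transform shifts each frequency component by -pi/2.
H{cos(wt)}=sin(wt)
With w=11: H{cos(11t)}=sin(11t)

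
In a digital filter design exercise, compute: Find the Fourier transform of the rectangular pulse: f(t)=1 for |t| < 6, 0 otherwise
F(omega) = integral from -6 to 6 of e^(-j * omega * t) dt
= 2 * sin(6 * omega)/omega = 12 * sinc(6 * omega/pi)

Answer: 2 * sin(6 * omega)/omega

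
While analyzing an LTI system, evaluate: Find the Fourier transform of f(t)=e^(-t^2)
The Fourier transform of a Gaussian e^(-t^2) is sqrt(pi) * e^(-omega^2/4).
With a=1: F(omega)=sqrt(pi) * e^(-omega^2/4)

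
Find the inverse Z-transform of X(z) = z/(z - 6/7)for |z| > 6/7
Standard pair: z/(z-a) <-> a^n * u[n] for causal signals
With a = 6/7: x[n] = (6/7)^n * u[n]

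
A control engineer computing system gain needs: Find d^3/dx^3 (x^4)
Apply power rule 3 times:
d^1: 4x^3
d^2: 12x^2
d^3: 24x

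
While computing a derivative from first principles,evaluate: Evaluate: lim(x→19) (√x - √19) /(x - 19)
Multiply by conjugate (√x+√19)/(√x+√19):
= (x - 19)/((x - 19)(√x+√19)) = 1/(√x+√19)
As x → 19: 1/(2√19)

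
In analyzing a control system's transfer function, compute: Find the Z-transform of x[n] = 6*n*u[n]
Z{n*u[n]}=z/(z-1)^2
By linearity: Z{6*n*u[n]}=6z/(z-1)^2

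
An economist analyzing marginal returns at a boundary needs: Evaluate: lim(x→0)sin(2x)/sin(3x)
sin(u) ≈ u for small u:
sin(2x)/sin(3x) ≈ 2x/(3x) = 2/3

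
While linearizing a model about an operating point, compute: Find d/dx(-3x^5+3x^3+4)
Power rule: d/dx(ax^n) = n·a·x^(n-1)
Term by term: -15·x^4 + 9·x^2

Answer: -15x^4 + 9x^2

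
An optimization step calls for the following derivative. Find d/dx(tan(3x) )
Chain rule: d/dx[tan(u)] = sec²(u)·u' where u = 3x
u' = 3

Answer: 3·sec²(3x)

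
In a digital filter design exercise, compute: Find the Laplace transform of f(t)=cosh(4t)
L{cosh(at)}=s/(s²-a²)
L{cosh(4t)}=s/(s²-16)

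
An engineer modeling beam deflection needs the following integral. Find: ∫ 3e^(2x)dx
Since d/dx[e^(2x)]=2e^(2x), we get 3/2 e^(2x) + C

Answer: (3/2)e^(2x) + C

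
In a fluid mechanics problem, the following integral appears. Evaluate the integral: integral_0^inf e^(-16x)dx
integral_0^inf e^(-16x) dx=[-1/16*e^(-16x)]_0^inf
=0 - (-1/16)=1/16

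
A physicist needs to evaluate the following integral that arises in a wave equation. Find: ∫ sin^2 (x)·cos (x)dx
Let u = sin(x), du = cos(x) dx
∫ u^2 du = u^3/3+C

Answer: sin^3(x)/3+C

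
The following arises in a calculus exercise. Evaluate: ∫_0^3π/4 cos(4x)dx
Antiderivative: sin(4x)/4
Evaluate at bounds: [sin(4·3π/4)/4] - [sin(4·0)/4]
=((0) - (0))/4=0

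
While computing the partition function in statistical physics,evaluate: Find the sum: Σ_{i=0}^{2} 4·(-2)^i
Geometric series: S = a(1 - r^n)/(1 - r)
a = 4, r = -2, n = 3
S = 4(1+8)/3 = 12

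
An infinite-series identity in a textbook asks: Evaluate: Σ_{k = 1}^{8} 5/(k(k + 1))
Partial fractions: 5/(k(k+1)) = 5/k - 5/(k+1)
Telescoping sum: 5(1-1/9) = 5·8/9

Answer: 40/9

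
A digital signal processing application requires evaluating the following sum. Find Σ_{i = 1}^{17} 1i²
= 1·n(n+1)(2n+1)/6 = 1·17·18·35/6 = 1785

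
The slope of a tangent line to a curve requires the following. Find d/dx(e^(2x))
Chain rule: d/dx[e^u] = e^u · u' where u = 2x
u' = 2

Answer: 2·e^(2x)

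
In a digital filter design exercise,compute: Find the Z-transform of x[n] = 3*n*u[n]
Z{n*u[n]}=z/(z-1)^2
By linearity: Z{3*n*u[n]}=3z/(z-1)^2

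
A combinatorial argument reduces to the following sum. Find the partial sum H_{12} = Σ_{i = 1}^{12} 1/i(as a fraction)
H_12 = 1 + 1/2 + 1/3 + ... + 1/12
= 86021/27720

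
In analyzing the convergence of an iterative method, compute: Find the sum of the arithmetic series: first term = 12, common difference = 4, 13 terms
Last term: a_n=12 + (13 - 1)·4=60
Sum=n(a_1 + a_n)/2=13(12 + 60)/2=468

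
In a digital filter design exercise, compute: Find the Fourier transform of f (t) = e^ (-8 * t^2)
The Fourier transform of a Gaussian e^(-a * t^2) is sqrt(pi/a) * e^(-omega^2/(4a)).
With a = 8: F(omega) = sqrt(pi/8) * e^(-omega^2/32)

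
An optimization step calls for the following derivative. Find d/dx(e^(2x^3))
Chain rule: d/dx[e^u]=e^u · u' where u=2x^3
u'=6x^2

Answer: 6x^2·e^(2x^3)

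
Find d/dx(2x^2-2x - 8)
Power rule: d/dx(ax^n)=n·a·x^(n-1)
Term by term: 4·x - 2

Answer: 4x - 2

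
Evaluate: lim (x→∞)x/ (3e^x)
Apply L'Hôpital 1 times (∞/∞ each time):
Eventually get 1!/(3e^x) → 0

Answer: 0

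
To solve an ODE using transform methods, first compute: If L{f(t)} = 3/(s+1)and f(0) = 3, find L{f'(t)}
L{f'(t)} = s·F(s) - f(0) = 3s/(s + 1) - 3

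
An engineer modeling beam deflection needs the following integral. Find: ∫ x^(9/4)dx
Power rule: ∫ x^(9/4) dx = x^(13/4)/(13/4) + C

Answer: (4/13)·x^(13/4) + C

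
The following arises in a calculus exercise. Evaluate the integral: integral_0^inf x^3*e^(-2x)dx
This is a Gamma integral. Substitute u = 2x (du = 2 dx):
integral_0^inf x^3 * e^(-2x) dx = (1/2^4) integral_0^inf u^3 * e^(-u) du
= Gamma(4)/2^4 = 3!/2^4 = 6/16

Answer: 3/8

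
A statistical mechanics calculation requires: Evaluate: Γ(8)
Γ(n) = (n-1)! for positive integers
Γ(8) = 7! = 5040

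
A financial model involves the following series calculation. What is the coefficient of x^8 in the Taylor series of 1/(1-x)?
1/(1-x)=Σ x^n for |x|<1
All coefficients are 1

Answer: 1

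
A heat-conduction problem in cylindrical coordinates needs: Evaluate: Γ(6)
Γ(n) = (n-1)! for positive integers
Γ(6) = 5! = 120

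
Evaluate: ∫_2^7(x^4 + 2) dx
Step 1: Find antiderivative F(x)=(1/5)x^5+2x
Step 2: F(7) - F(2)=16877/5 - (52/5)=3365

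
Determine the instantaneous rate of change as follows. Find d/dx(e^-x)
Chain rule: d/dx[e^u]=e^u · u' where u=-x
u'=-1

Answer: -1·e^-x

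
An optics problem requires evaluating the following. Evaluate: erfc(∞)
erfc(x) = 1 - erf(x); erfc(∞) = 1 - erf(∞) = 1-1 = 0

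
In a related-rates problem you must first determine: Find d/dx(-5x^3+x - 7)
Power rule: d/dx(ax^n) = n·a·x^(n-1)
Term by term: -15·x^2+1

Answer: -15x^2+1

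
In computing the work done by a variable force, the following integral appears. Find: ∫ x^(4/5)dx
Power rule: ∫ x^(4/5) dx = x^(9/5)/(9/5) + C

Answer: (5/9)·x^(9/5) + C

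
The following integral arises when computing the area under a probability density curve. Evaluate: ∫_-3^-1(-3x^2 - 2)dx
Step 1: Find antiderivative F(x)=-x^3-2x
Step 2: F(-1) - F(-3)=3 - (33)=-30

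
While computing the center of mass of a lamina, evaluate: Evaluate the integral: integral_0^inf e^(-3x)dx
integral_0^inf e^(-3x) dx=[-1/3*e^(-3x)]_0^inf
=0 - (-1/3)=1/3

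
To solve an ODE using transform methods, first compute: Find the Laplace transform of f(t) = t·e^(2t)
L{t·e^(at)}=1/(s-a)²
L{t·e^(2t)}=1/(s-2)²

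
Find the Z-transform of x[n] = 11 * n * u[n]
Z{n*u[n]} = z/(z-1)^2
By linearity: Z{11*n*u[n]} = 11z/(z-1)^2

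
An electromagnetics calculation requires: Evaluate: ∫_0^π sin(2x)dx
Antiderivative: -cos(2x)/2
Evaluate at bounds: [-cos(2·π)/2] - [-cos(2·0)/2]
= (-(1) + (1))/2 = 0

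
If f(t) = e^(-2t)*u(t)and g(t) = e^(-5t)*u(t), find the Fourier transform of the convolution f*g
By the convolution theorem: F{f * g} = F(omega) * G(omega)
F(omega) = 1/(2 + j * omega), G(omega) = 1/(5 + j * omega)
F{f * g} = 1/((2 + j * omega)(5 + j * omega))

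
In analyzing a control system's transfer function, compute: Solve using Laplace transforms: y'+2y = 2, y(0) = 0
Take L of both sides: sY(s)-0+2Y(s) = 2/s
Y(s)(s+2) = 2/s+0
Y(s) = 2/(s(s+2))+0/(s+2)
Partial fractions: 2/(s(s+2)) = 1/s - 1/(s+2)
So Y(s) = 1/s - 1/(s+2)
Inverse transform (L^(-1){1/s} = 1, L^(-1){1/(s+2)} = e^(-2t)):

Answer: y(t) = 1 - e^(-2t)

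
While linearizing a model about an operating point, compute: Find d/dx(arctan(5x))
d/dx[arctan(u)] = u'/(1+u²), u = 5x, u' = 5

Answer: 5/(1+25x²)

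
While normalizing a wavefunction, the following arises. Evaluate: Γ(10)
Γ(n) = (n-1)! for positive integers
Γ(10) = 9! = 362880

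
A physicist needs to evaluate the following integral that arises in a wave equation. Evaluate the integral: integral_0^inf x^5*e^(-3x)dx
This is a Gamma integral. Substitute u = 3x (du = 3 dx):
integral_0^inf x^5*e^(-3x) dx = (1/3^6) integral_0^inf u^5*e^(-u) du
= Gamma(6)/3^6 = 5!/3^6 = 120/729

Answer: 40/243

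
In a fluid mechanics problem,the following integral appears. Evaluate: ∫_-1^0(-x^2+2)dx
Step 1: Find antiderivative F(x)=(-1/3)x^3+2x
Step 2: F(0) - F(-1)=0 - (-5/3)=5/3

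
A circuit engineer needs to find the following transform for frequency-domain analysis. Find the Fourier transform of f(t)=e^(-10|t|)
Using the standard pair: F{e^(-a|t|)}=2a/(a^2 + omega^2)
With a=10: F(omega)=20/(100 + omega^2)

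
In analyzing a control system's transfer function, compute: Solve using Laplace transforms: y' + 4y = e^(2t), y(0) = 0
Take L: sY - 0+4Y=1/(s-2)
Y(s+4)=1/(s-2)+0
Y=1/((s-2)(s+4))+0/(s+4)
Partial fractions: 1/((s-2)(s+4))=(1/6)/(s-2) - (1/6)/(s+4)
So Y=(1/6)/(s-2) - (1/6)/(s+4)
Inverse Laplace transform (L^(-1){1/(s-2)}=e^(2t), L^(-1){1/(s+4)}=e^(-4t)):

Answer: y(t)=(1/6)·e^(2t) - (1/6)·e^(-4t)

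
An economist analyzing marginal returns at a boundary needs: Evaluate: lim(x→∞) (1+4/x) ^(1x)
Rewrite as [(1 + 4/x)^x]^1.
lim(1 + 4/x)^x=e^4, so limit=(e^4)^1=e^4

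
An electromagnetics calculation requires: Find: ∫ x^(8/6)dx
Power rule: ∫ x^(4/3) dx = x^(7/3)/(7/3) + C

Answer: (3/7)·x^(7/3) + C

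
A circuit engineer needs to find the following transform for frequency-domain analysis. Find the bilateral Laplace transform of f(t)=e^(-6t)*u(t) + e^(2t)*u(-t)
For e^(-6t)*u(t): L = 1/(s + 6), Re(s) > -6
For e^(2t)*u(-t): L = -1/(s-2), Re(s) < 2
Combined: F(s) = 1/(s + 6) - 1/(s-2), -6 < Re(s) < 2

Answer: 1/(s + 6) - 1/(s-2), ROC: -6 < Re(s) < 2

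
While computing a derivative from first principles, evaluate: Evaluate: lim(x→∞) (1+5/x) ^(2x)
Rewrite as [(1+5/x)^x]^2.
lim(1+5/x)^x=e^5, so limit=(e^5)^2=e^10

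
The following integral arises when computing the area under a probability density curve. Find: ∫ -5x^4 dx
Using power rule: ∫ -5x^4 dx = -5/5 x^5+C = -x^5+C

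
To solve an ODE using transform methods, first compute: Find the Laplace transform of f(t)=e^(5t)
L{e^(at)} = 1/(s-a)
L{e^(5t)} = 1/(s-5)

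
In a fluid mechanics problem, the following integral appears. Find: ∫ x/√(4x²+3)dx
Let u = 4x²+3, du = 8x dx
∫ (1/8)·u^(-1/2) du = √u/4+C

Answer: √(4x²+3)/4+C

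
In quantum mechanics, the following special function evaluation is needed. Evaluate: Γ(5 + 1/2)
Γ(n + 1/2) = (2n)!√π/(4^n·n!)
= 3628800√π/(1024·120) = (945/32)·√π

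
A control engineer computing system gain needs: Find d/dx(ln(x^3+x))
Chain rule: d/dx[ln(u)]=u'/u where u=x^3 + x
u'=3x^2 + 1

Answer: (3x^2 + 1)/(x^3 + x)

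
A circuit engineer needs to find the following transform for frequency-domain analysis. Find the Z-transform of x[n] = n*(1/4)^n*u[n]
Using the property Z{n * a^n * u[n]}=az/(z-a)^2
With a=1/4: X(z)=(1/4)z/(z - 1/4)^2, |z| > 1/4

Answer: (1/4)z/(z - 1/4)^2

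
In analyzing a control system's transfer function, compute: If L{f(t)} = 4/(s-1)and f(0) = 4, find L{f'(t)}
L{f'(t)}=s·F(s) - f(0)=4s/(s-1)-4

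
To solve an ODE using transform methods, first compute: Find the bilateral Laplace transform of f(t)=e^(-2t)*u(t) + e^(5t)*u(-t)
For e^(-2t)*u(t): L=1/(s+2), Re(s) > -2
For e^(5t)*u(-t): L=-1/(s-5), Re(s) < 5
Combined: F(s)=1/(s+2)-1/(s-5), -2 < Re(s) < 5

Answer: 1/(s+2)-1/(s-5), ROC: -2 < Re(s) < 5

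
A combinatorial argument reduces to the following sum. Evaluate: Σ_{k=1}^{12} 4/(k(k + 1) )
Partial fractions: 4/(k(k + 1)) = 4/k - 4/(k + 1)
Telescoping sum: 4(1 - 1/13) = 4·12/13

Answer: 48/13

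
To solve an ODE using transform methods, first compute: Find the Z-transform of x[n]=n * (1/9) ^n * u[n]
Using the property Z{n * a^n * u[n]}=az/(z-a)^2
With a=1/9: X(z)=(1/9)z/(z - 1/9)^2, |z| > 1/9

Answer: (1/9)z/(z - 1/9)^2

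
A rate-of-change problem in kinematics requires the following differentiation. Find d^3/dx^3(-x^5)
Apply power rule 3 times:
d^1: -5x^4
d^2: -20x^3
d^3: -60x^2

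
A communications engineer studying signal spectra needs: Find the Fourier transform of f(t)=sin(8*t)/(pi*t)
sin(W * t)/(pi * t)=(W/pi) * sinc(W * t/pi) is the impulse response of the ideal low-pass filter with cutoff W (here W=8).
Its Fourier transform is a rectangular function:
F(omega)=1 for |omega| < 8, 0 otherwise

Answer: rect(omega/16) [i.e., 1 for |omega| < 8, 0 otherwise]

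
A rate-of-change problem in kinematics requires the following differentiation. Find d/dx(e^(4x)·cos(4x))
Product rule: (fg)' = f'g + fg'
f = e^(4x), f' = 4·e^(4x)
g = cos(4x), g' = -4·sin(4x)

Answer: 4·e^(4x)·cos(4x) - 4·e^(4x)·sin(4x)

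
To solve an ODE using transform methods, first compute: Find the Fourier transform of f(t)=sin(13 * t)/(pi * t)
sin(W*t)/(pi*t)=(W/pi)*sinc(W*t/pi) is the impulse response of the ideal low-pass filter with cutoff W (here W=13).
Its Fourier transform is a rectangular function:
F(omega)=1 for |omega| < 13, 0 otherwise

Answer: rect(omega/26) [i.e., 1 for |omega| < 13, 0 otherwise]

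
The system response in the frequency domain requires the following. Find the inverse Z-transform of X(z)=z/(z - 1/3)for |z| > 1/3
Standard pair: z/(z-a) <-> a^n * u[n] for causal signals
With a=1/3: x[n]=(1/3)^n * u[n]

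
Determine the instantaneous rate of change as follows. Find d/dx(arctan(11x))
d/dx[arctan(u)] = u'/(1 + u²), u = 11x, u' = 11

Answer: 11/(1 + 121x²)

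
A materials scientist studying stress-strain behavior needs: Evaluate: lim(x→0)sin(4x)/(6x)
L'Hôpital (0/0): lim 4cos(4x)/6 = 4/6

Answer: 2/3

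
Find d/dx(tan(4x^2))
Chain rule: d/dx[tan(u)]=sec²(u)·u' where u=4x^2
u'=8x

Answer: 8x·sec²(4x^2)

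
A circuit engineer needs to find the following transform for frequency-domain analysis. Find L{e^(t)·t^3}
First shifting: L{e^(at)f(t)}=F(s-a)
L{t^3}=6/s^4
Shift s → s-1: 6/(s-1)^4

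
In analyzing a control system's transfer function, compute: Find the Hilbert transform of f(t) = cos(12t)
The Hilbert transform shifts each frequency component by -pi/2.
H{cos(wt)} = sin(wt)
With w = 12: H{cos(12t)} = sin(12t)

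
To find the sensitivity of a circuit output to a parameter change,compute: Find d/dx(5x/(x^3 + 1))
Quotient rule: (f/g)' = (f'g - fg')/g²
f = 5x, f' = 5
g = x^3 + 1, g' = 3x^2

Answer: (5·(x^3 + 1) - 15x^3)/(x^3 + 1)²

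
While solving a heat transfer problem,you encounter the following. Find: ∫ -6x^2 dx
Using power rule: ∫ -6x^2 dx = -6/3 x^3 + C = -2x^3 + C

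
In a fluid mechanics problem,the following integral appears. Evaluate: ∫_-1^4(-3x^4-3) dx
Step 1: Find antiderivative F(x)=(-3/5)x^5 - 3x
Step 2: F(4) - F(-1)=-3132/5 - (18/5)=-630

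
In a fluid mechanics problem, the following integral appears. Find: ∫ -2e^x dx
Since d/dx[e^x] = + e^x, we get -2e^x + C

Answer: -2e^x + C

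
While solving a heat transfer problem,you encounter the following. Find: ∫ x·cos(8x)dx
By parts: u = x, dv = cos(8x) dx
du = dx, v = sin(8x)/8
= x·sin(8x)/8 + cos(8x)/8² + C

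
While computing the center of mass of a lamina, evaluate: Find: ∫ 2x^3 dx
Using power rule: ∫ 2x^3 dx = 2/4 x^4 + C = (1/2)x^4 + C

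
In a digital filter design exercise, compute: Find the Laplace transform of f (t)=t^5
L{t^n} = n!/s^(n + 1)
L{t^5} = 5!/s^6 = 120/s^6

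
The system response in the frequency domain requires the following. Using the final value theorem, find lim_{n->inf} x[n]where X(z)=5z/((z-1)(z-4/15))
Final value theorem: lim x[n]=lim_{z->1} (z-1) * X(z)
(z-1) * X(z)=5z/(z-4/15)
As z->1: 5/(1 - 4/15)=5/(11/15)=75/11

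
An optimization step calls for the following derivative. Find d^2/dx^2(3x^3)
Apply power rule 2 times:
d^1: 9x^2
d^2: 18x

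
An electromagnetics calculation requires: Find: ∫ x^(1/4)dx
Power rule: ∫ x^(1/4) dx = x^(5/4)/(5/4)+C

Answer: (4/5)·x^(5/4)+C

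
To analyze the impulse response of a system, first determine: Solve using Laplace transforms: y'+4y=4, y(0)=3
Take L of both sides: sY(s)-3+4Y(s)=4/s
Y(s)(s+4)=4/s+3
Y(s)=4/(s(s+4))+3/(s+4)
Partial fractions: 4/(s(s+4))=1/s - 1/(s+4)
So Y(s)=1/s+2/(s+4)
Inverse transform (L^(-1){1/s}=1, L^(-1){1/(s+4)}=e^(-4t)):

Answer: y(t)=1+2·e^(-4t)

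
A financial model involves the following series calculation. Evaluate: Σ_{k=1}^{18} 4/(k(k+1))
Partial fractions: 4/(k(k+1))=4/k - 4/(k+1)
Telescoping sum: 4(1-1/19)=4·18/19

Answer: 72/19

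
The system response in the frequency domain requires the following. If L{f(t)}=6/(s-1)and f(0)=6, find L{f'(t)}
L{f'(t)} = s·F(s) - f(0) = 6s/(s-1)-6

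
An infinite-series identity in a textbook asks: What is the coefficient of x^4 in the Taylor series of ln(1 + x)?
ln(1+x) = Σ (-1)^(n+1) x^n/n
Coefficient of x^4 = (-1)^5/4 = -1/4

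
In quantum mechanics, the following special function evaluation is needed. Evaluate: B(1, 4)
B(x,y)=Γ(x)Γ(y)/Γ(x + y)=(x-1)!(y-1)!/(x + y-1)!
B(1,4)=0!·3!/4!=1/4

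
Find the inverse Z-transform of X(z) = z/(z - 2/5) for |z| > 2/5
Standard pair: z/(z-a) <-> a^n * u[n] for causal signals
With a = 2/5: x[n] = (2/5)^n * u[n]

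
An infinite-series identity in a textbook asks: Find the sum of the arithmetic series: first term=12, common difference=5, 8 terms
Last term: a_n = 12+(8-1)·5 = 47
Sum = n(a_1+a_n)/2 = 8(12+47)/2 = 236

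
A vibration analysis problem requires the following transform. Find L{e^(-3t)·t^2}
First shifting: L{e^(at)f(t)}=F(s-a)
L{t^2}=2/s^3
Shift s → s + 3: 2/(s + 3)^3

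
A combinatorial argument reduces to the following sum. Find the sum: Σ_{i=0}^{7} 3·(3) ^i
Geometric series: S=a(1 - r^n)/(1 - r)
a=3, r=3, n=8
S=3(1 - 6561)/-2=9840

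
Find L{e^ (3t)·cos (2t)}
First shifting: L{e^(at)f(t)} = F(s-a)
L{cos(2t)} = s/(s² + 4)
Shift: (s-3)/((s-3)² + 4)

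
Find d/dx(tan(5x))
Chain rule: d/dx[tan(u)]=sec²(u)·u' where u=5x
u'=5

Answer: 5·sec²(5x)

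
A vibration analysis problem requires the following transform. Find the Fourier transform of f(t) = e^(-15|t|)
Using the standard pair: F{e^(-a|t|)}=2a/(a^2 + omega^2)
With a=15: F(omega)=30/(225 + omega^2)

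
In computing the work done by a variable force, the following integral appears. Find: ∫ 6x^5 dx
Using power rule: ∫ 6x^5 dx = 6/6 x^6 + C = x^6 + C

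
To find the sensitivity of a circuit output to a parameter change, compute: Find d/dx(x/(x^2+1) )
Quotient rule: (f/g)' = (f'g - fg')/g²
f = x, f' = 1
g = x^2 + 1, g' = 2x

Answer: (1·(x^2 + 1) - 2x^2)/(x^2 + 1)²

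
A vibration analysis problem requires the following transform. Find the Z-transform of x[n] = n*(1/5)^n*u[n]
Using the property Z{n * a^n * u[n]} = az/(z-a)^2
With a = 1/5: X(z) = (1/5)z/(z - 1/5)^2, |z| > 1/5

Answer: (1/5)z/(z - 1/5)^2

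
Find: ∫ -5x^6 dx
Using power rule: ∫ -5x^6 dx=-5/7 x^7+C=(-5/7)x^7+C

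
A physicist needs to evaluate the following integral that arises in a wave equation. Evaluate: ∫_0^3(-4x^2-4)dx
Step 1: Find antiderivative F(x)=(-4/3)x^3-4x
Step 2: F(3) - F(0)=-48 - (0)=-48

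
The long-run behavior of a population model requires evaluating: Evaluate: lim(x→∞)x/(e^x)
Apply L'Hôpital 1 times (∞/∞ each time):
Eventually get 1!/(e^x) → 0

Answer: 0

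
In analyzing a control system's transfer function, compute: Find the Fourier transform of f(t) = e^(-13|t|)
Using the standard pair: F{e^(-a|t|)} = 2a/(a^2+omega^2)
With a = 13: F(omega) = 26/(169+omega^2)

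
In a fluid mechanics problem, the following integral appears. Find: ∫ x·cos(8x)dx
By parts: u = x, dv = cos(8x) dx
du = dx, v = sin(8x)/8
= x·sin(8x)/8+cos(8x)/8²+C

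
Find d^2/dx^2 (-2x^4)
Apply power rule 2 times:
d^1: -8x^3
d^2: -24x^2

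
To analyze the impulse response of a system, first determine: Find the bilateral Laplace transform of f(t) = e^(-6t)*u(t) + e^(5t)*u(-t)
For e^(-6t) * u(t): L=1/(s+6), Re(s) > -6
For e^(5t) * u(-t): L=-1/(s-5), Re(s) < 5
Combined: F(s)=1/(s+6)-1/(s-5), -6 < Re(s) < 5

Answer: 1/(s+6)-1/(s-5), ROC: -6 < Re(s) < 5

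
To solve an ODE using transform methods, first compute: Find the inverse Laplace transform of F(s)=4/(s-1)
L^(-1){4/(s-a)} = c·e^(at)
Here a = 1, c = 4

Answer: 4e^(t)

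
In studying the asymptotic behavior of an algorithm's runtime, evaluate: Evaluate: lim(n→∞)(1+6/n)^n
This is the definition of e^6: lim(1 + 6/n)^n = e^6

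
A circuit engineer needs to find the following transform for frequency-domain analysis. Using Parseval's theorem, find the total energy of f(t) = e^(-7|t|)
Parseval's theorem: E = integral |f(t)|^2 dt = (1/2pi) integral |F(omega)|^2 domega
E = integral_{-inf}^{inf} e^(-14|t|) dt = 2*integral_0^inf e^(-14t) dt = 2/(2*7) = 1/7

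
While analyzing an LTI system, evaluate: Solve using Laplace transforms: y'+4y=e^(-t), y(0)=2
Take L: sY - 2+4Y = 1/(s+1)
Y(s+4) = 1/(s+1)+2
Y = 1/((s+1)(s+4))+2/(s+4)
Partial fractions: 1/((s+1)(s+4)) = (1/3)/(s+1) - (1/3)/(s+4)
So Y = (1/3)/(s+1)+(5/3)/(s+4)
Inverse Laplace transform (L^(-1){1/(s+1)} = e^(-t), L^(-1){1/(s+4)} = e^(-4t)):

Answer: y(t) = (1/3)·e^(-t)+(5/3)·e^(-4t)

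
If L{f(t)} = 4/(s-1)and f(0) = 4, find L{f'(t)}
L{f'(t)}=s·F(s) - f(0)=4s/(s-1)-4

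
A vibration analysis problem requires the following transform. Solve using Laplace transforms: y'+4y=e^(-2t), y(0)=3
Take L: sY - 3 + 4Y = 1/(s + 2)
Y(s + 4) = 1/(s + 2) + 3
Y = 1/((s + 2)(s + 4)) + 3/(s + 4)
Partial fractions: 1/((s + 2)(s + 4)) = (1/2)/(s + 2) - (1/2)/(s + 4)
So Y = (1/2)/(s + 2) + (5/2)/(s + 4)
Inverse Laplace transform (L^(-1){1/(s + 2)} = e^(-2t), L^(-1){1/(s + 4)} = e^(-4t)):

Answer: y(t) = (1/2)·e^(-2t) + (5/2)·e^(-4t)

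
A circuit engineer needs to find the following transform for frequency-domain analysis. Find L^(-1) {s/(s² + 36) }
L^(-1){s/(s²+w²)}=cos(wt)
Here w=6

Answer: cos(6t)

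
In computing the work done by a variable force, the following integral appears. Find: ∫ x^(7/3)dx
Power rule: ∫ x^(7/3) dx = x^(10/3)/(10/3) + C

Answer: (3/10)·x^(10/3) + C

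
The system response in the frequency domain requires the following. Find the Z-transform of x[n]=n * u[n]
Standard pair: Z{n * u[n]} = z/(z-1)^2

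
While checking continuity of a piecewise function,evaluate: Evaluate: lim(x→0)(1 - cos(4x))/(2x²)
Using 1-cos(u) ≈ u²/2 for small u:
(1-cos(4x)) ≈ (4x)²/2=16x²/2
So limit=16/(2·2)=4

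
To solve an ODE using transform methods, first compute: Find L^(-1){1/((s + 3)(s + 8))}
Partial fractions: 1/((s + 3)(s + 8))=A/(s + 3) + B/(s + 8)
Cover-up: A=1/(s + 8)|_{s=-3}=1/5; B=1/(s + 3)|_{s=-8}=-1/5
L^(-1)=(1/5)e^(-3t) - (1/5)e^(-8t)

Answer: (1/5)(e^(-3t) - e^(-8t))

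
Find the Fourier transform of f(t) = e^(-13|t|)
Using the standard pair: F{e^(-a|t|)} = 2a/(a^2 + omega^2)
With a = 13: F(omega) = 26/(169 + omega^2)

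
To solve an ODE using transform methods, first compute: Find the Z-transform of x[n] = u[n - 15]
Using the time-shift property: Z{u[n-15]} = z^(-15)*z/(z-1)
= z^(-14)/(z-1)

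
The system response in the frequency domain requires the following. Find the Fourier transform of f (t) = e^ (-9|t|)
Using the standard pair: F{e^(-a|t|)}=2a/(a^2+omega^2)
With a=9: F(omega)=18/(81+omega^2)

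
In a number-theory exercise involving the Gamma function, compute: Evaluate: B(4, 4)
B(x,y)=Γ(x)Γ(y)/Γ(x + y)=(x-1)!(y-1)!/(x + y-1)!
B(4,4)=3!·3!/7!=1/140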